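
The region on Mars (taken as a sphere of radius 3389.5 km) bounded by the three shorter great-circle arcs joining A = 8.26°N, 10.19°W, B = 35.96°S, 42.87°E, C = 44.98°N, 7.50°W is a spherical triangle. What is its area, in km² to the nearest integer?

4318298 km²

Side lengths (central angles): a = 1.6207, b = 0.6422, c = 1.1625 rad; semiperimeter s = 1.7127.
By l'Huilier's theorem, tan(E/4) = √[tan(s/2) tan((s−a)/2) tan((s−b)/2) tan((s−c)/2)], giving spherical excess E = 0.3759 rad.
Area = E·R² = 0.3759 × (3389.5)² ≈ 4318298 km².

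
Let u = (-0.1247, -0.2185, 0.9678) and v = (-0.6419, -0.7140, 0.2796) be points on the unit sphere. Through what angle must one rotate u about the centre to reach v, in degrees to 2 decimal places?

u·v = 0.5067; |u| = 1.0000, |v| = 1.0000.
cos θ = (u·v)/(|u||v|) = 0.5067, so θ = 59.56°.

59.56°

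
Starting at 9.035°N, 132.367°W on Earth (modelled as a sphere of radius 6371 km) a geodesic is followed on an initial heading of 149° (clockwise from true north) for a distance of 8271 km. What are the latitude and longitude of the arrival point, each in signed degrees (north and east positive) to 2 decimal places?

-50.62°, -80.93°

Angular distance δ = d/R = 8271/6371 = 1.29823 rad; initial bearing θ = 2.6005 rad.
sin φ₂ = sin φ₁ cos δ + cos φ₁ sin δ cos θ = (0.1570)(0.2692) + (0.9876)(0.9631)(-0.8572) = -0.7730, so φ₂ = -50.62°.
Δλ = atan2(sin θ sin δ cos φ₁, cos δ − sin φ₁ sin φ₂) = atan2(0.4899, 0.3906) = 51.433°.
λ₂ = -132.367° + 51.433° = -80.93°.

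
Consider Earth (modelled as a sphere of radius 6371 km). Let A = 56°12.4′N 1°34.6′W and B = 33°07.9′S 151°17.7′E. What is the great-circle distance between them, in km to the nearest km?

16714 km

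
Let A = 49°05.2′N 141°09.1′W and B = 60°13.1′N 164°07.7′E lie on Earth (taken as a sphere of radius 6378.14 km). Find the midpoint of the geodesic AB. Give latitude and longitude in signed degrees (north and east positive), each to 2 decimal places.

The central angle between A and B is δ = 0.5665 rad.
With f = 0.5, the slerp weights are sin((1−f)δ)/sin δ = 0.5208 and sin(fδ)/sin δ = 0.5208.
Weighted sum of the unit vectors: (0.5208)·(-0.5101,-0.4108,0.7557) + (0.5208)·(-0.4778,0.1358,0.8679) = (-0.5144, -0.1432, 0.8455).
Converting back: φ = atan2(z, √(x²+y²)) = 57.73°, λ = atan2(y, x) = -164.45°.

57.73°, -164.45°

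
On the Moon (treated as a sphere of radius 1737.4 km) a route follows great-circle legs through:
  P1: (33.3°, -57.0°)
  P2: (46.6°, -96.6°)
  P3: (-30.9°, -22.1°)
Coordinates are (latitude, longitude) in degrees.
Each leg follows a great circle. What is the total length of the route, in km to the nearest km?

4099 km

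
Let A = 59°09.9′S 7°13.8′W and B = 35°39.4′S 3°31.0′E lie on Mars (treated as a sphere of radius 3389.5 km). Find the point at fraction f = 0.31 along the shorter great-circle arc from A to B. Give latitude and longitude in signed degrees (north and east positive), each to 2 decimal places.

Central angle δ = 0.4282 rad. Interpolating on the sphere with fraction f = 0.31:
P = [sin((1−f)δ)·A + sin(fδ)·B] / sin δ = 0.7012·A + 0.3187·B in Cartesian coordinates,
giving P = (0.6151, -0.0293, -0.7879), i.e. latitude -51.99°, longitude -2.73°.

-51.99°, -2.73°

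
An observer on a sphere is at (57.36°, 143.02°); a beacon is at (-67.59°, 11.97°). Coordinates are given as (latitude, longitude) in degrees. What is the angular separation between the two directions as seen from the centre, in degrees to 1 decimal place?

With latitudes φ₁ = 57.360°, φ₂ = -67.590° and longitude difference Δλ = -131.050°:
Haversine: a = sin²(Δφ/2) + cos φ₁ cos φ₂ sin²(Δλ/2) = 0.7864 + (0.5394)(0.3812)(0.8284) = 0.95676.
Central angle c = 2·arcsin(√a) = 2.72264 rad.
So the angular separation is 156.0°.

156.0°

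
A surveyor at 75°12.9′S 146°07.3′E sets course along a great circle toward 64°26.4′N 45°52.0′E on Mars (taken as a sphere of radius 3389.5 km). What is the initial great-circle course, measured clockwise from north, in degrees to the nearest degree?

Δλ = -100.255° = -1.7498 rad.
y = sin Δλ · cos φ₂ = (-0.9840)(0.4315) = -0.4246
x = cos φ₁ sin φ₂ − sin φ₁ cos φ₂ cos Δλ = (0.2552)(0.9021) − (-0.9669)(0.4315)(-0.1780) = 0.1559
θ = atan2(y, x) = -69.83°; adding 360° gives 290°.

290°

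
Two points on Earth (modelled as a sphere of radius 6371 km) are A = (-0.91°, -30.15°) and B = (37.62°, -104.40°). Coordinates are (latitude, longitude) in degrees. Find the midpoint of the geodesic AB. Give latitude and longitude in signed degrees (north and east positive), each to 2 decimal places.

22.52°, -62.26°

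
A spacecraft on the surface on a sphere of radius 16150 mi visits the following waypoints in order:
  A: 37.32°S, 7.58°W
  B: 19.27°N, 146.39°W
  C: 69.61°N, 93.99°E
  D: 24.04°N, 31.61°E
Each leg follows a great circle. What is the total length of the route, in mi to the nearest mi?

78784 mi

Leg A→B: central angle 2.4419 rad, distance 39435.9 mi.
Leg B→C: central angle 1.4235 rad, distance 22989.1 mi.
Leg C→D: central angle 1.0129 rad, distance 16359.1 mi.
Total: 39435.9 + 22989.1 + 16359.1 ≈ 78784 mi.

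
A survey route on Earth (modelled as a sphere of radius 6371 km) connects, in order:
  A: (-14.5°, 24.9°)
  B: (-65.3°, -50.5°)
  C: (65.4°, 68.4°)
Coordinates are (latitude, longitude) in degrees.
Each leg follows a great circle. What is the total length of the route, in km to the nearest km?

25162 km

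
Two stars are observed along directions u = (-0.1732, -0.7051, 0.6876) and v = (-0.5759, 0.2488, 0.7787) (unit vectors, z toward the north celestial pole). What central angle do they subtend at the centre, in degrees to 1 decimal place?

u·v = 0.4598; |u| = 1.0000, |v| = 1.0000.
cos θ = (u·v)/(|u||v|) = 0.4598, so θ = 62.6°.

62.6°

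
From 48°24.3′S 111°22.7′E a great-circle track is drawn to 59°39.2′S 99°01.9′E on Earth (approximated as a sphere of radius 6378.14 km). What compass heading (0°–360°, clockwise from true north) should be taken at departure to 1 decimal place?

With φ₁ = -0.8448, φ₂ = -1.0411, Δλ = -0.2155 rad, the forward-azimuth formula gives
θ = atan2( sin Δλ cos φ₂ , cos φ₁ sin φ₂ − sin φ₁ cos φ₂ cos Δλ ) = atan2(-0.1080, -0.2038) = -152.07°.
Adding 360° brings this into [0°, 360°): 207.9°.

207.9°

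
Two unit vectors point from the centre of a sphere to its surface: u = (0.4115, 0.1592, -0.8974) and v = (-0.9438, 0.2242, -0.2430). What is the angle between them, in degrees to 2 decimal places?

u·v = -0.1346; |u| = 1.0000, |v| = 1.0000.
cos θ = (u·v)/(|u||v|) = -0.1346, so θ = 97.74°.

97.74°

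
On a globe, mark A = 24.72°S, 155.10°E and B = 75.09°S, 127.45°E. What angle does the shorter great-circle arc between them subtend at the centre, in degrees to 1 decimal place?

With latitudes φ₁ = -24.720°, φ₂ = -75.090° and longitude difference Δλ = -27.650°:
cos c = sin φ₁ sin φ₂ + cos φ₁ cos φ₂ cos Δλ = (-0.4182)(-0.9663) + (0.9084)(0.2573)(0.8858) = 0.61114,
so c = arccos(0.61114) = 0.91330 rad.
So the angular separation is 52.3°.

52.3°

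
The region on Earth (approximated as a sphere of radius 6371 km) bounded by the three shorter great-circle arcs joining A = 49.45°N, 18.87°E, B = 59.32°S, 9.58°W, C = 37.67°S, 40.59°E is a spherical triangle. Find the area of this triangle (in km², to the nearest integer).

26996760 km²

Side lengths (central angles): a = 0.6693, b = 1.5571, c = 1.9410 rad; semiperimeter s = 2.0837.
By l'Huilier's theorem, tan(E/4) = √[tan(s/2) tan((s−a)/2) tan((s−b)/2) tan((s−c)/2)], giving spherical excess E = 0.6651 rad.
Area = E·R² = 0.6651 × (6371)² ≈ 26996760 km².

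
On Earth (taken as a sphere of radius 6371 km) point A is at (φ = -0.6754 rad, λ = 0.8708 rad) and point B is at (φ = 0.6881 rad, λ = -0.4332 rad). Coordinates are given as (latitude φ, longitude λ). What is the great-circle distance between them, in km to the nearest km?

In radians: φ₁ = -0.6754, φ₂ = 0.6881, Δλ = -74.714° = -1.3040 rad.
cos c = sin φ₁ sin φ₂ + cos φ₁ cos φ₂ cos Δλ = (-0.6252)(0.6351) + (0.7805)(0.7725)(0.2636) = -0.23811,
so c = arccos(-0.23811) = 1.81122 rad.
Distance = R·c = 6371 × 1.8112 ≈ 11539 km.

11539 km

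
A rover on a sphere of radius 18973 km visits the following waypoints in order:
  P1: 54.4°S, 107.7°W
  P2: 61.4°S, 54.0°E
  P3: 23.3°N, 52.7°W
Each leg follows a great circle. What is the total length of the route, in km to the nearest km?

Leg P1→P2: central angle 1.1048 rad, distance 20961.1 km.
Leg P2→P3: central angle 2.0642 rad, distance 39164.0 km.
Total: 20961.1 + 39164.0 ≈ 60125 km.

60125 km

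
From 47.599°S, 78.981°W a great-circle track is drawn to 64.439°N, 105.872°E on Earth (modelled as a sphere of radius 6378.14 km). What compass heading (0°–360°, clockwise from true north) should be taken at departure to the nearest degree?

353°

With φ₁ = -0.8308, φ₂ = 1.1247, Δλ = -3.0569 rad, the forward-azimuth formula gives
θ = atan2( sin Δλ cos φ₂ , cos φ₁ sin φ₂ − sin φ₁ cos φ₂ cos Δλ ) = atan2(-0.0365, 0.2908) = -7.15°.
Adding 360° brings this into [0°, 360°): 353°.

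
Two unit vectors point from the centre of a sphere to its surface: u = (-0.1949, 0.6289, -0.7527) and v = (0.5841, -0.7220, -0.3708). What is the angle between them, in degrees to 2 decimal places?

u·v = -0.2888; |u| = 1.0000, |v| = 1.0000.
cos θ = (u·v)/(|u||v|) = -0.2888, so θ = 106.79°.

106.79°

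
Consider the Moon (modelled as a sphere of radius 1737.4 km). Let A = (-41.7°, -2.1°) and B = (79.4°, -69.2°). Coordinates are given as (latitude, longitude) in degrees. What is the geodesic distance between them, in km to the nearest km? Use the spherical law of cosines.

3848 km

Let φ₁ = -0.7278 rad, φ₂ = 1.3858 rad, and Δλ = -1.1711 rad.
cos c = sin φ₁ sin φ₂ + cos φ₁ cos φ₂ cos Δλ = (-0.6652)(0.9829) + (0.7466)(0.1840)(0.3891) = -0.60043,
so c = arccos(-0.60043) = 2.21484 rad.
Distance = R·c = 1737.4 × 2.2148 ≈ 3848 km.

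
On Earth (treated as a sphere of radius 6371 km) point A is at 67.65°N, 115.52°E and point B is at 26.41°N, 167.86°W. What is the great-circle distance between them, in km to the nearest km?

6744 km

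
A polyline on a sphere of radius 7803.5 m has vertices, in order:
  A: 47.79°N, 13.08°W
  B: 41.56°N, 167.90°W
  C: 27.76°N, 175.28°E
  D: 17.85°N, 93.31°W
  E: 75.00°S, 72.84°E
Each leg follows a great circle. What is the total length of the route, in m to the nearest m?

42594 m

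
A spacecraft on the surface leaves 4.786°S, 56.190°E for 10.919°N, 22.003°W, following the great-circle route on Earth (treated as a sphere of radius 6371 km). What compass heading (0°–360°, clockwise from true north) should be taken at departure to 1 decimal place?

282.1°

Δλ = -78.193° = -1.3647 rad.
y = sin Δλ · cos φ₂ = (-0.9788)(0.9819) = -0.9611
x = cos φ₁ sin φ₂ − sin φ₁ cos φ₂ cos Δλ = (0.9965)(0.1894) − (-0.0834)(0.9819)(0.2046) = 0.2055
θ = atan2(y, x) = -77.93°; adding 360° gives 282.1°.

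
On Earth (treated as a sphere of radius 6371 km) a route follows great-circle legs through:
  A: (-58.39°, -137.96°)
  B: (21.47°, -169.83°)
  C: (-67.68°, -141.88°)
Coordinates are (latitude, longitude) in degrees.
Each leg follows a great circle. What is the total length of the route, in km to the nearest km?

19529 km

Leg A→B: central angle 1.4681 rad, distance 9353.2 km.
Leg B→C: central angle 1.5972 rad, distance 10175.7 km.
Total: 9353.2 + 10175.7 ≈ 19529 km.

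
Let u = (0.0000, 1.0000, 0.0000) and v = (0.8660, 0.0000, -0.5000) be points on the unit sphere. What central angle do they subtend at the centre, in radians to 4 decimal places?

u·v = 0.0000; |u| = 1.0000, |v| = 1.0000.
cos θ = (u·v)/(|u||v|) = 0.0000, so θ = 1.5708 rad.

1.5708 rad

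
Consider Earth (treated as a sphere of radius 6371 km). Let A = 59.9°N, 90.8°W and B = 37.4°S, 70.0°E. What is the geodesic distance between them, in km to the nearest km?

17167 km

With latitudes φ₁ = 59.900°, φ₂ = -37.400° and longitude difference Δλ = 160.800°:
cos c = sin φ₁ sin φ₂ + cos φ₁ cos φ₂ cos Δλ = (0.8652)(-0.6074) + (0.5015)(0.7944)(-0.9444) = -0.90172,
so c = arccos(-0.90172) = 2.69452 rad.
Distance = R·c = 6371 × 2.6945 ≈ 17167 km.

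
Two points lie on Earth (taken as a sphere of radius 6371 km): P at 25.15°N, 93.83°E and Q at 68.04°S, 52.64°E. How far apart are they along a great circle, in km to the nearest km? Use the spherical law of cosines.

Let φ₁ = 0.4390 rad, φ₂ = -1.1875 rad, and Δλ = -0.7189 rad.
cos c = sin φ₁ sin φ₂ + cos φ₁ cos φ₂ cos Δλ = (0.4250)(-0.9274) + (0.9052)(0.3740)(0.7525) = -0.13942,
so c = arccos(-0.13942) = 1.71067 rad.
Distance = R·c = 6371 × 1.7107 ≈ 10899 km.

10899 km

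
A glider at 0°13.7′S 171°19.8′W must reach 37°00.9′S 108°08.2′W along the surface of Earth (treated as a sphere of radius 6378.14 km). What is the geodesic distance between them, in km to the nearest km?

Let φ₁ = -0.0040 rad, φ₂ = -0.6460 rad, and Δλ = 1.1029 rad.
Haversine: a = sin²(Δφ/2) + cos φ₁ cos φ₂ sin²(Δλ/2) = 0.0996 + (1.0000)(0.7985)(0.2745) = 0.31875.
Central angle c = 2·arcsin(√a) = 1.19985 rad.
Distance = R·c = 6378.14 × 1.1999 ≈ 7653 km.

7653 km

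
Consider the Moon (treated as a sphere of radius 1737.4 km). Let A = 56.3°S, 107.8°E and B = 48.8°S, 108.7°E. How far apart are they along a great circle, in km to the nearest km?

Let φ₁ = -0.9826 rad, φ₂ = -0.8517 rad, and Δλ = 0.0157 rad.
Haversine: a = sin²(Δφ/2) + cos φ₁ cos φ₂ sin²(Δλ/2) = 0.0043 + (0.5548)(0.6587)(0.0001) = 0.00430.
Central angle c = 2·arcsin(√a) = 0.13124 rad.
Distance = R·c = 1737.4 × 0.1312 ≈ 228 km.

228 km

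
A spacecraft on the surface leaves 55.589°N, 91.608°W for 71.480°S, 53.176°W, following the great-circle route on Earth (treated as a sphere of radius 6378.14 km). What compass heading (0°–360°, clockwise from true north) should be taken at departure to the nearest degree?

165°

Δλ = 38.432° = 0.6708 rad.
y = sin Δλ · cos φ₂ = (0.6216)(0.3176) = 0.1974
x = cos φ₁ sin φ₂ − sin φ₁ cos φ₂ cos Δλ = (0.5651)(-0.9482) − (0.8250)(0.3176)(0.7833) = -0.7411
θ = atan2(y, x) = 165.08°, so the bearing is 165°.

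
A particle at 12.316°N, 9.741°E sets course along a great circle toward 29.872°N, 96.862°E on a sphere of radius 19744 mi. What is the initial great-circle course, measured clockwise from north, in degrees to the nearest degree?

61°

Δλ = 87.121° = 1.5205 rad.
y = sin Δλ · cos φ₂ = (0.9987)(0.8671) = 0.8660
x = cos φ₁ sin φ₂ − sin φ₁ cos φ₂ cos Δλ = (0.9770)(0.4981) − (0.2133)(0.8671)(0.0502) = 0.4773
θ = atan2(y, x) = 61.14°, so the bearing is 61°.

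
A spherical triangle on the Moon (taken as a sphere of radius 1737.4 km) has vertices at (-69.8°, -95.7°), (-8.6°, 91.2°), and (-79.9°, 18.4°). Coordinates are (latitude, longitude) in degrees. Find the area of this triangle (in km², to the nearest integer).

646334 km²

Side lengths (central angles): a = 1.3710, b = 0.4528, c = 1.7707 rad; semiperimeter s = 1.7973.
By l'Huilier's theorem, tan(E/4) = √[tan(s/2) tan((s−a)/2) tan((s−b)/2) tan((s−c)/2)], giving spherical excess E = 0.2141 rad.
Area = E·R² = 0.2141 × (1737.4)² ≈ 646334 km².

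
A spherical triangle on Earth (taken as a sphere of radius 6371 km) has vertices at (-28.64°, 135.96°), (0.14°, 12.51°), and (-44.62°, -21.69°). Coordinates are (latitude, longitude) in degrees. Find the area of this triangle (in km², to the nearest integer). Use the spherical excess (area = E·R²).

55795964 km²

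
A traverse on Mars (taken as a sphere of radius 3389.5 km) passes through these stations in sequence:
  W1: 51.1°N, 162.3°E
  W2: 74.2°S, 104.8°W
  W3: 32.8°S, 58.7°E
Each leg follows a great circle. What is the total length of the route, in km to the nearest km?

Leg W1→W2: central angle 2.4303 rad, distance 8237.4 km.
Leg W2→W3: central angle 1.2642 rad, distance 4285.1 km.
Total: 8237.4 + 4285.1 ≈ 12522 km.

12522 km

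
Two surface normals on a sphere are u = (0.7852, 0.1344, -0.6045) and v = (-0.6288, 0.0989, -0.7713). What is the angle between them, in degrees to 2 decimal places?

90.81°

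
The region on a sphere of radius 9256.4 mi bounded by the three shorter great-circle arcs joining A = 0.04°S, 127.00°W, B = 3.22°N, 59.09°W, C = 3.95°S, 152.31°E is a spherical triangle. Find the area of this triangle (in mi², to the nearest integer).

2024605 mi²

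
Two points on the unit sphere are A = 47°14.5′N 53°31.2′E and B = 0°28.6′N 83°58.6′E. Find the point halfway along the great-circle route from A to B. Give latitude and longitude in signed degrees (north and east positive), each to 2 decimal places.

24.60°, 71.73°

Central angle δ = 0.9381 rad. Interpolating on the sphere with fraction f = 0.5:
P = [sin((1−f)δ)·A + sin(fδ)·B] / sin δ = 0.5605·A + 0.5605·B in Cartesian coordinates,
giving P = (0.2851, 0.8634, 0.4162), i.e. latitude 24.60°, longitude 71.73°.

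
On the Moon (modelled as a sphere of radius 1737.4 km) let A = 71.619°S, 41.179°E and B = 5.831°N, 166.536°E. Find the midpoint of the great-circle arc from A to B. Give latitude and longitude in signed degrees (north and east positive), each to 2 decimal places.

-44.84°, 148.97°

Central angle δ = 1.8524 rad. Interpolating on the sphere with fraction f = 0.5:
P = [sin((1−f)δ)·A + sin(fδ)·B] / sin δ = 0.8321·A + 0.8321·B in Cartesian coordinates,
giving P = (-0.6076, 0.3655, -0.7051), i.e. latitude -44.84°, longitude 148.97°.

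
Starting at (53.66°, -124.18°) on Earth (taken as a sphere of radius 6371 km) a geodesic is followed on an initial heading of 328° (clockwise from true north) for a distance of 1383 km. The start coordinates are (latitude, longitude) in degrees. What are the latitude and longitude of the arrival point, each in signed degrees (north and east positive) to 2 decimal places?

Angular distance δ = d/R = 1383/6371 = 0.21708 rad; initial bearing θ = 5.7247 rad.
sin φ₂ = sin φ₁ cos δ + cos φ₁ sin δ cos θ = (0.8055)(0.9765) + (0.5926)(0.2154)(0.8480) = 0.8948, so φ₂ = 63.49°.
Δλ = atan2(sin θ sin δ cos φ₁, cos δ − sin φ₁ sin φ₂) = atan2(-0.0676, 0.2557) = -14.814°.
λ₂ = -124.180° − 14.814° = -138.99°.

63.49°, -138.99°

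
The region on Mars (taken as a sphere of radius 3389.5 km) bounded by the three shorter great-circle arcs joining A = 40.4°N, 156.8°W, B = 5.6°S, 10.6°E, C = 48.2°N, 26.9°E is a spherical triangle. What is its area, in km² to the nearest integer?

Side lengths (central angles): a = 0.9716, b = 1.5942, c = 2.5029 rad; semiperimeter s = 2.5344.
By l'Huilier's theorem, tan(E/4) = √[tan(s/2) tan((s−a)/2) tan((s−b)/2) tan((s−c)/2)], giving spherical excess E = 0.6309 rad.
Area = E·R² = 0.6309 × (3389.5)² ≈ 7247790 km².

7247790 km²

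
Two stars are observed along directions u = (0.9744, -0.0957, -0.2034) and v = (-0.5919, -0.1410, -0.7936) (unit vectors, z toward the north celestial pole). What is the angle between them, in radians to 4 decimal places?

1.9843 rad

u·v = -0.4018; |u| = 1.0000, |v| = 1.0000.
cos θ = (u·v)/(|u||v|) = -0.4018, so θ = 1.9843 rad.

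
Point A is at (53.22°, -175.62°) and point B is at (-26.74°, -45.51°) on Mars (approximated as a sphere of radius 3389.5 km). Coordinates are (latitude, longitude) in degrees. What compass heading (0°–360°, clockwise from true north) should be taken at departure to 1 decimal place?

74.3°

With φ₁ = 0.9289, φ₂ = -0.4667, Δλ = 2.2708 rad, the forward-azimuth formula gives
θ = atan2( sin Δλ cos φ₂ , cos φ₁ sin φ₂ − sin φ₁ cos φ₂ cos Δλ ) = atan2(0.6830, 0.1914) = 74.34°.
So the initial bearing is 74.3°.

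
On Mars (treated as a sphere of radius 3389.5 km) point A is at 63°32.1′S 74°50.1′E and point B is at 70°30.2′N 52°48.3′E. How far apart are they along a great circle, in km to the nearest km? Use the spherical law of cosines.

7981 km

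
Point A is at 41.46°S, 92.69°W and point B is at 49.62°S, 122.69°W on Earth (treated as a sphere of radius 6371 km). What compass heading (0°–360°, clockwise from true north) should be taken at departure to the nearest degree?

238°

With φ₁ = -0.7236, φ₂ = -0.8660, Δλ = -0.5236 rad, the forward-azimuth formula gives
θ = atan2( sin Δλ cos φ₂ , cos φ₁ sin φ₂ − sin φ₁ cos φ₂ cos Δλ ) = atan2(-0.3239, -0.1994) = -121.62°.
Adding 360° brings this into [0°, 360°): 238°.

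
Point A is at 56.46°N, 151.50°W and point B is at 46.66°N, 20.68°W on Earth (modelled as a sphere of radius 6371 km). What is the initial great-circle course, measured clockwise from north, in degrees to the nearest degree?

With φ₁ = 0.9854, φ₂ = 0.8144, Δλ = 2.2832 rad, the forward-azimuth formula gives
θ = atan2( sin Δλ cos φ₂ , cos φ₁ sin φ₂ − sin φ₁ cos φ₂ cos Δλ ) = atan2(0.5194, 0.7758) = 33.80°.
So the initial bearing is 34°.

34°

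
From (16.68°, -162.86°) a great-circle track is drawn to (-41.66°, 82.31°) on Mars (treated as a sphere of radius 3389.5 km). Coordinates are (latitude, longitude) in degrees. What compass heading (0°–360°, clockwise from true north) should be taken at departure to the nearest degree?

231°

With φ₁ = 0.2911, φ₂ = -0.7271, Δλ = -2.0042 rad, the forward-azimuth formula gives
θ = atan2( sin Δλ cos φ₂ , cos φ₁ sin φ₂ − sin φ₁ cos φ₂ cos Δλ ) = atan2(-0.6780, -0.5467) = -128.88°.
Adding 360° brings this into [0°, 360°): 231°.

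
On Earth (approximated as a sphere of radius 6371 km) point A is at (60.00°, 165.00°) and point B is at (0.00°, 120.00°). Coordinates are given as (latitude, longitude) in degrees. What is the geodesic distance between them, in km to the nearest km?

Let φ₁ = 1.0472 rad, φ₂ = 0.0000 rad, and Δλ = -0.7854 rad.
cos c = sin φ₁ sin φ₂ + cos φ₁ cos φ₂ cos Δλ = (0.8660)(0.0000) + (0.5000)(1.0000)(0.7071) = 0.35355,
so c = arccos(0.35355) = 1.20943 rad.
Distance = R·c = 6371 × 1.2094 ≈ 7705 km.

7705 km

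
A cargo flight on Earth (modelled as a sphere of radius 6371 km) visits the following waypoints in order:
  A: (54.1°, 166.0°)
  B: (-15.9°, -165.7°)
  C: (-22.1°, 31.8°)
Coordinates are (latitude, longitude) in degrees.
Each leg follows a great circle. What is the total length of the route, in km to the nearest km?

Leg A→B: central angle 1.2926 rad, distance 8235.2 km.
Leg B→C: central angle 2.4140 rad, distance 15379.5 km.
Total: 8235.2 + 15379.5 ≈ 23615 km.

23615 km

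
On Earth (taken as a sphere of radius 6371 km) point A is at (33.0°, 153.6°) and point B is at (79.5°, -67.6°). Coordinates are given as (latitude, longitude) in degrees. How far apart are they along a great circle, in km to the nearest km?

Let φ₁ = 0.5760 rad, φ₂ = 1.3875 rad, and Δλ = 2.4225 rad.
Haversine: a = sin²(Δφ/2) + cos φ₁ cos φ₂ sin²(Δλ/2) = 0.1558 + (0.8387)(0.1822)(0.8762) = 0.28974.
Central angle c = 2·arcsin(√a) = 1.13677 rad.
Distance = R·c = 6371 × 1.1368 ≈ 7242 km.

7242 km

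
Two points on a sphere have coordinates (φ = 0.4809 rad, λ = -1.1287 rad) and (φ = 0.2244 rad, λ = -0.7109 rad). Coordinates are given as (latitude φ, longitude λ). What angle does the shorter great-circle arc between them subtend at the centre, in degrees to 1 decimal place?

26.8°

Let φ₁ = 0.4809 rad, φ₂ = 0.2244 rad, and Δλ = 0.4178 rad.
cos c = sin φ₁ sin φ₂ + cos φ₁ cos φ₂ cos Δλ = (0.4626)(0.2225) + (0.8866)(0.9749)(0.9140) = 0.89294,
so c = arccos(0.89294) = 0.46697 rad.
So the angular separation is 26.8°.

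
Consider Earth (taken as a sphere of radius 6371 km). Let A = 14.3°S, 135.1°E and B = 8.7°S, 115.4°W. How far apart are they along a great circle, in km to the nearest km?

11831 km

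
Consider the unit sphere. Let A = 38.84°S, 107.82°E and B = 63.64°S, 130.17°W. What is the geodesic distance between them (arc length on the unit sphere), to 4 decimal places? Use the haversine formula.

1.1825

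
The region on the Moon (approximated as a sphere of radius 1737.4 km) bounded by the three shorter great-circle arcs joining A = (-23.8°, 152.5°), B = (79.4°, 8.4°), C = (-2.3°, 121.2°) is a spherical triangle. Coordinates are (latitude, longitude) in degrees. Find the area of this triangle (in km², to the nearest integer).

Side lengths (central angles): a = 1.6817, b = 0.6479, c = 2.1329 rad; semiperimeter s = 2.2313.
By l'Huilier's theorem, tan(E/4) = √[tan(s/2) tan((s−a)/2) tan((s−b)/2) tan((s−c)/2)], giving spherical excess E = 0.6713 rad.
Area = E·R² = 0.6713 × (1737.4)² ≈ 2026215 km².

2026215 km²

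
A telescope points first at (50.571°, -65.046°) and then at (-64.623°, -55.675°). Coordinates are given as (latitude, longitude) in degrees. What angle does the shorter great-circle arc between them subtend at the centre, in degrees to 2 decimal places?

Let φ₁ = 0.8826 rad, φ₂ = -1.1279 rad, and Δλ = 0.1636 rad.
cos c = sin φ₁ sin φ₂ + cos φ₁ cos φ₂ cos Δλ = (0.7724)(-0.9035) + (0.6351)(0.4286)(0.9867) = -0.42932,
so c = arccos(-0.42932) = 2.01453 rad.
So the angular separation is 115.42°.

115.42°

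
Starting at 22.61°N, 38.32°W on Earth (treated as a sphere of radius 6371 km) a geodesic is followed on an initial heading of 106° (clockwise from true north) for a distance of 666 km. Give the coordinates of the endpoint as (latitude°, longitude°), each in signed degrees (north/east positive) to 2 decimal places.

20.84°, -32.16°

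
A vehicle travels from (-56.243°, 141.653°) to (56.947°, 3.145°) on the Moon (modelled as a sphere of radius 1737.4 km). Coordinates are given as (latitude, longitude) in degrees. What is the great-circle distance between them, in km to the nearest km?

4776 km

With latitudes φ₁ = -56.243°, φ₂ = 56.947° and longitude difference Δλ = -138.508°:
cos c = sin φ₁ sin φ₂ + cos φ₁ cos φ₂ cos Δλ = (-0.8314)(0.8382) + (0.5557)(0.5454)(-0.7490) = -0.92387,
so c = arccos(-0.92387) = 2.74886 rad.
Distance = R·c = 1737.4 × 2.7489 ≈ 4776 km.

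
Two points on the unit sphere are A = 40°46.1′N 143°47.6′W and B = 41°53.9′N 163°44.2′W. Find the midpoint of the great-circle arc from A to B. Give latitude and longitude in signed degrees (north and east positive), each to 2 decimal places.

41.77°, -153.68°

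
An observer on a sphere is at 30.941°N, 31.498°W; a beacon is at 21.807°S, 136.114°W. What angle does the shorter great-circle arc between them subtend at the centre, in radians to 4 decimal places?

With latitudes φ₁ = 30.941°, φ₂ = -21.807° and longitude difference Δλ = -104.616°:
Haversine: a = sin²(Δφ/2) + cos φ₁ cos φ₂ sin²(Δλ/2) = 0.1973 + (0.8577)(0.9284)(0.6262) = 0.69597.
Central angle c = 2·arcsin(√a) = 1.97354 rad.
So the angular separation is 1.9735 rad.

1.9735 rad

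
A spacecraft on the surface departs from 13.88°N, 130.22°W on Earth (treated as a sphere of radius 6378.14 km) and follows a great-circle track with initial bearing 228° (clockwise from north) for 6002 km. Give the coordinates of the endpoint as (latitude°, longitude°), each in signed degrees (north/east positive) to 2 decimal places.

-22.56°, -170.79°

Angular distance δ = d/R = 6002/6378.14 = 0.94103 rad; initial bearing θ = 3.9794 rad.
sin φ₂ = sin φ₁ cos δ + cos φ₁ sin δ cos θ = (0.2399)(0.5890) + (0.9708)(0.8082)(-0.6691) = -0.3837, so φ₂ = -22.56°.
Δλ = atan2(sin θ sin δ cos φ₁, cos δ − sin φ₁ sin φ₂) = atan2(-0.5830, 0.6810) = -40.569°.
λ₂ = -130.220° − 40.569° = -170.79°.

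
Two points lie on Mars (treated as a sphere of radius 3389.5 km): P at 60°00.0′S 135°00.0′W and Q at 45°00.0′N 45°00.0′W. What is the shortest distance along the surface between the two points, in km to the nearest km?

7558 km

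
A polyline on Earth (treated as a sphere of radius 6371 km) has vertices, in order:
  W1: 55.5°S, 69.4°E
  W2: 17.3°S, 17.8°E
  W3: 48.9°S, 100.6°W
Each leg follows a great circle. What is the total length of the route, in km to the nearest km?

Leg W1→W2: central angle 0.9509 rad, distance 6058.0 km.
Leg W2→W3: central angle 1.6453 rad, distance 10482.2 km.
Total: 6058.0 + 10482.2 ≈ 16540 km.

16540 km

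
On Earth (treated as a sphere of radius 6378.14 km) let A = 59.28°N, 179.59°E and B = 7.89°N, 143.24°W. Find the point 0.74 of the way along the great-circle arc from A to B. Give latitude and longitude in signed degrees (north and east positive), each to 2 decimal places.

22.03°, -149.12°

Central angle δ = 1.0225 rad. Interpolating on the sphere with fraction f = 0.74:
P = [sin((1−f)δ)·A + sin(fδ)·B] / sin δ = 0.3079·A + 0.8044·B in Cartesian coordinates,
giving P = (-0.7956, -0.4757, 0.3751), i.e. latitude 22.03°, longitude -149.12°.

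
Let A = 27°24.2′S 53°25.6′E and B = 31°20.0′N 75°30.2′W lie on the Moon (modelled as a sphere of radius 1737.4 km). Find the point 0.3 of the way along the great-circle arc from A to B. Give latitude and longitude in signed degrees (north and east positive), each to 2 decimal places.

Central angle δ = 2.3686 rad. Interpolating on the sphere with fraction f = 0.3:
P = [sin((1−f)δ)·A + sin(fδ)·B] / sin δ = 1.4267·A + 0.9341·B in Cartesian coordinates,
giving P = (0.9544, 0.2447, -0.1709), i.e. latitude -9.84°, longitude 14.38°.

-9.84°, 14.38°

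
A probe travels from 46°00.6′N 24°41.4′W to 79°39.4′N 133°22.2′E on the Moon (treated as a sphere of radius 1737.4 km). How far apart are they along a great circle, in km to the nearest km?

In radians: φ₁ = 0.8030, φ₂ = 1.3903, Δλ = 158.060° = 2.7587 rad.
cos c = sin φ₁ sin φ₂ + cos φ₁ cos φ₂ cos Δλ = (0.7195)(0.9837) + (0.6945)(0.1795)(-0.9276) = 0.59210,
so c = arccos(0.59210) = 0.93713 rad.
Distance = R·c = 1737.4 × 0.9371 ≈ 1628 km.

1628 km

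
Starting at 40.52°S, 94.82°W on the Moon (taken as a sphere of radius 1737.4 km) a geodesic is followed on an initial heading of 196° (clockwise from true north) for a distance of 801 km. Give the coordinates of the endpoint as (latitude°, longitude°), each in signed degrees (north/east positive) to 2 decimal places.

-65.09°, -111.75°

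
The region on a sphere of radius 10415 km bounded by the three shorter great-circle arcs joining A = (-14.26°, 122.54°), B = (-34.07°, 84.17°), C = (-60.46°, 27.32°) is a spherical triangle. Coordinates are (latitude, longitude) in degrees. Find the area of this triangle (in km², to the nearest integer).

20512600 km²

Side lengths (central angles): a = 0.7803, b = 1.3991, c = 0.6960 rad; semiperimeter s = 1.4377.
By l'Huilier's theorem, tan(E/4) = √[tan(s/2) tan((s−a)/2) tan((s−b)/2) tan((s−c)/2)], giving spherical excess E = 0.1891 rad.
Area = E·R² = 0.1891 × (10415)² ≈ 20512600 km².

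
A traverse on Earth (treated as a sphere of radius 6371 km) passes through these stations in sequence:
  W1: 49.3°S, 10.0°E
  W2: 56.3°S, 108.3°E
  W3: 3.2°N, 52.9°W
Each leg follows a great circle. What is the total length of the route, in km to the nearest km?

19956 km

Leg W1→W2: central angle 0.9539 rad, distance 6077.3 km.
Leg W2→W3: central angle 2.1784 rad, distance 13878.3 km.
Total: 6077.3 + 13878.3 ≈ 19956 km.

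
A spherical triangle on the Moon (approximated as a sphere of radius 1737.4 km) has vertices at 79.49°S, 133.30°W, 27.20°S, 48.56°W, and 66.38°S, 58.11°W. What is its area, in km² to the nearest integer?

Side lengths (central angles): a = 0.6916, b = 0.4039, c = 1.0879 rad; semiperimeter s = 1.0917.
By l'Huilier's theorem, tan(E/4) = √[tan(s/2) tan((s−a)/2) tan((s−b)/2) tan((s−c)/2)], giving spherical excess E = 0.0365 rad.
Area = E·R² = 0.0365 × (1737.4)² ≈ 110219 km².

110219 km²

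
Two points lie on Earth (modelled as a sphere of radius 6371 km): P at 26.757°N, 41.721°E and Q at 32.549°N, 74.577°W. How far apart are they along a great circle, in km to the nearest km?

10590 km

In radians: φ₁ = 0.4670, φ₂ = 0.5681, Δλ = -116.298° = -2.0298 rad.
cos c = sin φ₁ sin φ₂ + cos φ₁ cos φ₂ cos Δλ = (0.4502)(0.5380) + (0.8929)(0.8429)(-0.4430) = -0.09124,
so c = arccos(-0.09124) = 1.66217 rad.
Distance = R·c = 6371 × 1.6622 ≈ 10590 km.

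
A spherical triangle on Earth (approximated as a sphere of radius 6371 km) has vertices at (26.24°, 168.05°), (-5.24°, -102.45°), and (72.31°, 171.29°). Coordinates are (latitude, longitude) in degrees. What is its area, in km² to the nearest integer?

Side lengths (central angles): a = 1.6381, b = 0.8047, c = 1.6034 rad; semiperimeter s = 2.0231.
By l'Huilier's theorem, tan(E/4) = √[tan(s/2) tan((s−a)/2) tan((s−b)/2) tan((s−c)/2)], giving spherical excess E = 0.8476 rad.
Area = E·R² = 0.8476 × (6371)² ≈ 34401853 km².

34401853 km²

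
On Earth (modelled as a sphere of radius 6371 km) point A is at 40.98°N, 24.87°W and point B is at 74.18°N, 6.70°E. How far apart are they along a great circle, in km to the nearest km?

4032 km

With latitudes φ₁ = 40.980°, φ₂ = 74.180° and longitude difference Δλ = 31.570°:
cos c = sin φ₁ sin φ₂ + cos φ₁ cos φ₂ cos Δλ = (0.6558)(0.9621) + (0.7549)(0.2726)(0.8520) = 0.80630,
so c = arccos(0.80630) = 0.63292 rad.
Distance = R·c = 6371 × 0.6329 ≈ 4032 km.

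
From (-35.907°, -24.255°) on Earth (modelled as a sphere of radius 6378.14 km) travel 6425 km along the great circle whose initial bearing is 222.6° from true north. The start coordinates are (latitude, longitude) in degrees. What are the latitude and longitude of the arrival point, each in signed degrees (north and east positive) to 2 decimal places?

Angular distance δ = d/R = 6425/6378.14 = 1.00735 rad; initial bearing θ = 3.8851 rad.
sin φ₂ = sin φ₁ cos δ + cos φ₁ sin δ cos θ = (-0.5865)(0.5341) + (0.8100)(0.8454)(-0.7361) = -0.8173, so φ₂ = -54.81°.
Δλ = atan2(sin θ sin δ cos φ₁, cos δ − sin φ₁ sin φ₂) = atan2(-0.4635, 0.0548) = -83.259°.
λ₂ = -24.255° − 83.259° = -107.51°.

-54.81°, -107.51°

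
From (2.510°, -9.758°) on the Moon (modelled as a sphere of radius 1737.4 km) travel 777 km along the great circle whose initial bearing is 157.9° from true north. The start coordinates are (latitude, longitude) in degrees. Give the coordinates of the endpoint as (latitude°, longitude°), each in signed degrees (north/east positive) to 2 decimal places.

Angular distance δ = d/R = 777/1737.4 = 0.44722 rad; initial bearing θ = 2.7559 rad.
sin φ₂ = sin φ₁ cos δ + cos φ₁ sin δ cos θ = (0.0438)(0.9017) + (0.9990)(0.4325)(-0.9265) = -0.3608, so φ₂ = -21.15°.
Δλ = atan2(sin θ sin δ cos φ₁, cos δ − sin φ₁ sin φ₂) = atan2(0.1625, 0.9175) = 10.047°.
λ₂ = -9.758° + 10.047° = 0.29°.

-21.15°, 0.29°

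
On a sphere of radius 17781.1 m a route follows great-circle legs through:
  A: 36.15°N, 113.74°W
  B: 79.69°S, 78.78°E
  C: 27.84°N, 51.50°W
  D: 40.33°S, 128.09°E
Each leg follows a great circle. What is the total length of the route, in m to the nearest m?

Leg A→B: central angle 2.3767 rad, distance 42260.4 m.
Leg B→C: central angle 2.1673 rad, distance 38537.6 m.
Leg C→D: central angle 2.9235 rad, distance 51983.4 m.
Total: 42260.4 + 38537.6 + 51983.4 ≈ 132781 m.

132781 m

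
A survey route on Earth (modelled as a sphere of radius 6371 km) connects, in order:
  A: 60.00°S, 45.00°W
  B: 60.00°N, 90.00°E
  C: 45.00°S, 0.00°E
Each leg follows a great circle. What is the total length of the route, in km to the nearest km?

Leg A→B: central angle 2.7565 rad, distance 17561.9 km.
Leg B→C: central angle 2.2299 rad, distance 14206.4 km.
Total: 17561.9 + 14206.4 ≈ 31768 km.

31768 km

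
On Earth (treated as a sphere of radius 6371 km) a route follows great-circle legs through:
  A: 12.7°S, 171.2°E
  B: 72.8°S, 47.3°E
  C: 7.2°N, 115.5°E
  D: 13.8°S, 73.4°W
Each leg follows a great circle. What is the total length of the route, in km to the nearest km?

38567 km

Leg A→B: central angle 1.5217 rad, distance 9694.5 km.
Leg B→C: central angle 1.5816 rad, distance 10076.2 km.
Leg C→D: central angle 2.9504 rad, distance 18796.8 km.
Total: 9694.5 + 10076.2 + 18796.8 ≈ 38567 km.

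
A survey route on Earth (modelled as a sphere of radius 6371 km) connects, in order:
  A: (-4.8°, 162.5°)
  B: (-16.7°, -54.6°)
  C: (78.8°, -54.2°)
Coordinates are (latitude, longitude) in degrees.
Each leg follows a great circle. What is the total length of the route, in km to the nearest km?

25908 km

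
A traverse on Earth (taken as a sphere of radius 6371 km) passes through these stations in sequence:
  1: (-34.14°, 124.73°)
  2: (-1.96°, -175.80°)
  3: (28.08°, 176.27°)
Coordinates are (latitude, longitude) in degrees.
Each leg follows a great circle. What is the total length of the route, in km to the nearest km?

10555 km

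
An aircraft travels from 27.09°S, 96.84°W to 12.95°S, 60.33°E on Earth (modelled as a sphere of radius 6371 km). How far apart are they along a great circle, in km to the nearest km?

14926 km

In radians: φ₁ = -0.4728, φ₂ = -0.2260, Δλ = 157.170° = 2.7431 rad.
cos c = sin φ₁ sin φ₂ + cos φ₁ cos φ₂ cos Δλ = (-0.4554)(-0.2241) + (0.8903)(0.9746)(-0.9217) = -0.69762,
so c = arccos(-0.69762) = 2.34287 rad.
Distance = R·c = 6371 × 2.3429 ≈ 14926 km.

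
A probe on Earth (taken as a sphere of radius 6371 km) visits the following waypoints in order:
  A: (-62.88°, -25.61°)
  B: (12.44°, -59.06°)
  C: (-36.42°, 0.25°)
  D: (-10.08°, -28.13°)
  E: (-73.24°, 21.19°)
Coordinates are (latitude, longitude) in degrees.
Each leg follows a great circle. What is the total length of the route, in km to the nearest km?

28902 km

Leg A→B: central angle 1.3901 rad, distance 8856.5 km.
Leg B→C: central angle 1.2941 rad, distance 8244.8 km.
Leg C→D: central angle 0.6419 rad, distance 4089.6 km.
Leg D→E: central angle 1.2104 rad, distance 7711.4 km.
Total: 8856.5 + 8244.8 + 4089.6 + 7711.4 ≈ 28902 km.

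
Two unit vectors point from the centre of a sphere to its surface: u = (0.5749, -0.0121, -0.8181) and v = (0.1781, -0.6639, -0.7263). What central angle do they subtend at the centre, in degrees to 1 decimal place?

45.2°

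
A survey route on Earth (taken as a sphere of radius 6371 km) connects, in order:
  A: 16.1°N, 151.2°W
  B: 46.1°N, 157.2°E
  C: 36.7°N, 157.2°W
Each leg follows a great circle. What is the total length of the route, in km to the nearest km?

9685 km

Leg A→B: central angle 0.9101 rad, distance 5798.5 km.
Leg B→C: central angle 0.6101 rad, distance 3886.9 km.
Total: 5798.5 + 3886.9 ≈ 9685 km.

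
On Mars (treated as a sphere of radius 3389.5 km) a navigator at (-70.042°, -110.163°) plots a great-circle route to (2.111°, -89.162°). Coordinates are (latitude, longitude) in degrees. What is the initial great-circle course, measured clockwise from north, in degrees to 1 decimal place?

21.9°

With φ₁ = -1.2225, φ₂ = 0.0368, Δλ = 0.3665 rad, the forward-azimuth formula gives
θ = atan2( sin Δλ cos φ₂ , cos φ₁ sin φ₂ − sin φ₁ cos φ₂ cos Δλ ) = atan2(0.3581, 0.8895) = 21.93°.
So the initial bearing is 21.9°.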